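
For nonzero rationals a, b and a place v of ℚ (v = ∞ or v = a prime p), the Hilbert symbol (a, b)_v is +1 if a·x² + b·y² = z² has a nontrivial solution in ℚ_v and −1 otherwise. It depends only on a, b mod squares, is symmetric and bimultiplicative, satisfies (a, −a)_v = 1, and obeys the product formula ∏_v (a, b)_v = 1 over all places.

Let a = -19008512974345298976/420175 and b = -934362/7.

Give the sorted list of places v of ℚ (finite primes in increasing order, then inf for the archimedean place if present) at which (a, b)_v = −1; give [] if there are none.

[2, 3, 13, inf]

(a, b) ≡ (-462, -6006) mod (ℚ^×)²; places V = {2, 3, 5, 7, 11, 13, ∞}.
(a,b)_∞: sgn(-462)=−, sgn(-6006)=−, so -1.
(a,b)_3: α=17, u≡2; β=3, v≡2 (mod 3); (2|3)=-1, (2|3)=-1; sign (−1)^1·-1^3·-1^17 = -1.
(a,b)_2: α=5, β=1; u≡1, v≡5 (mod 8); ε(u)ε(v)=0·0, αω(v)=5·1, βω(u)=1·0; sum ≡ 1  ⇒  -1.
(a,b)_13: α=4, u≡6; β=1, v≡6 (mod 13); (6|13)=-1, (6|13)=-1; sign (−1)^0·-1^1·-1^4 = -1.
(a,b)_7: α=-5, u≡4; β=-1, v≡5 (mod 7); (4|7)=+1, (5|7)=-1; sign (−1)^1·+1^-1·-1^-5 = +1.
(a,b)_11: α=5, u≡7; β=3, v≡5 (mod 11); (7|11)=-1, (5|11)=+1; sign (−1)^1·-1^3·+1^5 = +1.
(a,b)_5: α=-2, u≡2; β=0, v≡4 (mod 5); (2|5)=-1, (4|5)=+1; sign (−1)^0·-1^0·+1^-2 = +1.
|Ram(-462, -6006)| = 4, even; anisotropic at {2, 3, 13, ∞}.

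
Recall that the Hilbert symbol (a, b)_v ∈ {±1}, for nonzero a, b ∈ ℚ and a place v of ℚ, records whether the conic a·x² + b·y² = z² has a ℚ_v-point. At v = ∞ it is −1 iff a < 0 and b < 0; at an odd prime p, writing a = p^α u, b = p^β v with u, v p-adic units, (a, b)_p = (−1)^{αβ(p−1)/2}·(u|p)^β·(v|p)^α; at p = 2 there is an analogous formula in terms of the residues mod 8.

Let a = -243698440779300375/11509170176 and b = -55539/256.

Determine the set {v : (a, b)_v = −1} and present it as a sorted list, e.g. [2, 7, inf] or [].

(a, b) ≡ (-210, -51) mod (ℚ^×)²; places V = {2, 3, 5, 7, 11, 17, ∞}.
(a,b)_∞: sgn(-210)=−, sgn(-51)=−, so -1.
(a,b)_17: α=4, u≡3; β=1, v≡14 (mod 17); (3|17)=-1, (14|17)=-1; sign (−1)^0·-1^1·-1^4 = -1.
(a,b)_5: α=3, u≡2; β=0, v≡1 (mod 5); (2|5)=-1, (1|5)=+1; sign (−1)^0·-1^0·+1^3 = +1.
(a,b)_3: α=13, u≡2; β=3, v≡1 (mod 3); (2|3)=-1, (1|3)=+1; sign (−1)^1·-1^3·+1^13 = +1.
(a,b)_7: α=-3, u≡3; β=0, v≡5 (mod 7); (3|7)=-1, (5|7)=-1; sign (−1)^0·-1^0·-1^-3 = -1.
(a,b)_11: α=4, u≡2; β=2, v≡1 (mod 11); (2|11)=-1, (1|11)=+1; sign (−1)^0·-1^2·+1^4 = +1.
(a,b)_2: α=-25, β=-8; u≡7, v≡5 (mod 8); ε(u)ε(v)=1·0, αω(v)=-25·1, βω(u)=-8·0; sum ≡ 1  ⇒  -1.
(-210, -51 / ℚ) ramifies at {2, 7, 17, ∞}: a division algebra.

[2, 7, 17, inf]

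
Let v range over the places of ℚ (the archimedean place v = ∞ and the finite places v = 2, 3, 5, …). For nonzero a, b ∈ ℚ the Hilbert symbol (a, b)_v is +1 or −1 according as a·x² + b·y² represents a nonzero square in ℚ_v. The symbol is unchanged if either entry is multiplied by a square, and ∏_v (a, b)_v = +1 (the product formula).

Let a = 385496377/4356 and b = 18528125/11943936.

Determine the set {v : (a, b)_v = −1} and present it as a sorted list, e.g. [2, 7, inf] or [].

(a, b) ≡ (21793, 5) mod (ℚ^×)²; places V = {2, 3, 5, 7, 11, 19, 31, 37, ∞}.
(a,b)_3: α=-2, u≡1; β=-6, v≡2 (mod 3); (1|3)=+1, (2|3)=-1; sign (−1)^0·+1^-6·-1^-2 = +1.
(a,b)_19: α=3, u≡4; β=0, v≡7 (mod 19); (4|19)=+1, (7|19)=+1; sign (−1)^0·+1^0·+1^3 = +1.
(a,b)_2: α=-2, β=-14; u≡1, v≡5 (mod 8); ε(u)ε(v)=0·0, αω(v)=-2·1, βω(u)=-14·0; sum ≡ 0  ⇒  +1.
(a,b)_31: α=1, u≡23; β=0, v≡25 (mod 31); (23|31)=-1, (25|31)=+1; sign (−1)^0·-1^0·+1^1 = +1.
(a,b)_7: α=2, u≡4; β=2, v≡5 (mod 7); (4|7)=+1, (5|7)=-1; sign (−1)^0·+1^2·-1^2 = +1.
(a,b)_5: α=0, u≡2; β=5, v≡4 (mod 5); (2|5)=-1, (4|5)=+1; sign (−1)^0·-1^5·+1^0 = -1.
(a,b)_11: α=-2, u≡8; β=2, v≡4 (mod 11); (8|11)=-1, (4|11)=+1; sign (−1)^0·-1^2·+1^-2 = +1.
(a,b)_37: α=1, u≡12; β=0, v≡14 (mod 37); (12|37)=+1, (14|37)=-1; sign (−1)^0·+1^0·-1^1 = -1.
(a,b)_∞: sgn(21793)=+, sgn(5)=+, so +1.
Ram(21793, 5) = {5, 37}; no ℚ_5-point on the conic.

[5, 37]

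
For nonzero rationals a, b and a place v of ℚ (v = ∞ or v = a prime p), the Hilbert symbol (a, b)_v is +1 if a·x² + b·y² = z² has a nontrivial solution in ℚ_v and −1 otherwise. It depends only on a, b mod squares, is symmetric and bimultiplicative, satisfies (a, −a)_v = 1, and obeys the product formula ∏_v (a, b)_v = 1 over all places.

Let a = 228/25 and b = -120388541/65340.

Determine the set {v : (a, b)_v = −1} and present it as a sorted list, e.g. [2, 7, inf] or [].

(a, b) ≡ (57, -752115) mod (ℚ^×)²; places V = {2, 3, 5, 7, 11, 13, 19, 29, ∞}.
(a,b)_11: α=0, u≡10; β=-2, v≡2 (mod 11); (10|11)=-1, (2|11)=-1; sign (−1)^0·-1^-2·-1^0 = +1.
(a,b)_29: α=0, u≡1; β=1, v≡7 (mod 29); (1|29)=+1, (7|29)=+1; sign (−1)^0·+1^1·+1^0 = +1.
(a,b)_∞: sgn(57)=+, sgn(-752115)=−, so +1.
(a,b)_2: α=2, β=-2; u≡1, v≡5 (mod 8); ε(u)ε(v)=0·0, αω(v)=2·1, βω(u)=-2·0; sum ≡ 0  ⇒  +1.
(a,b)_5: α=-2, u≡3; β=-1, v≡3 (mod 5); (3|5)=-1, (3|5)=-1; sign (−1)^0·-1^-1·-1^-2 = -1.
(a,b)_7: α=0, u≡1; β=5, v≡6 (mod 7); (1|7)=+1, (6|7)=-1; sign (−1)^0·+1^5·-1^0 = +1.
(a,b)_19: α=1, u≡2; β=1, v≡5 (mod 19); (2|19)=-1, (5|19)=+1; sign (−1)^1·-1^1·+1^1 = +1.
(a,b)_13: α=0, u≡6; β=1, v≡5 (mod 13); (6|13)=-1, (5|13)=-1; sign (−1)^0·-1^1·-1^0 = -1.
(a,b)_3: α=1, u≡1; β=-3, v≡2 (mod 3); (1|3)=+1, (2|3)=-1; sign (−1)^1·+1^-3·-1^1 = +1.
Ram(57, -752115) = {5, 13}; no ℚ_5-point on the conic.

[5, 13]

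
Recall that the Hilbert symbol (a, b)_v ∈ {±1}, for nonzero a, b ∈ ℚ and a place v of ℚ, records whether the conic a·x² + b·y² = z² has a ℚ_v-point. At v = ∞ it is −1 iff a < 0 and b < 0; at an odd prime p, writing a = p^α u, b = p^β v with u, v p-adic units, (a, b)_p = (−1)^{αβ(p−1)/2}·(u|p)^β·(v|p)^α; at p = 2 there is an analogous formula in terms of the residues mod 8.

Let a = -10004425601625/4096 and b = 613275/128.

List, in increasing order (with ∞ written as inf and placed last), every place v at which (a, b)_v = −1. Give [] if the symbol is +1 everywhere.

(a, b) ≡ (-665, 49062) mod (ℚ^×)²; places V = {2, 3, 5, 7, 13, 17, 19, 37, ∞}.
(a,b)_17: α=2, u≡13; β=1, v≡2 (mod 17); (13|17)=+1, (2|17)=+1; sign (−1)^0·+1^1·+1^2 = +1.
(a,b)_2: α=-12, β=-7; u≡7, v≡3 (mod 8); ε(u)ε(v)=1·1, αω(v)=-12·1, βω(u)=-7·0; sum ≡ 1  ⇒  -1.
(a,b)_13: α=2, u≡8; β=1, v≡1 (mod 13); (8|13)=-1, (1|13)=+1; sign (−1)^0·-1^1·+1^2 = -1.
(a,b)_7: α=1, u≡3; β=0, v≡6 (mod 7); (3|7)=-1, (6|7)=-1; sign (−1)^0·-1^0·-1^1 = -1.
(a,b)_∞: sgn(-665)=−, sgn(49062)=+, so +1.
(a,b)_37: α=2, u≡30; β=1, v≡13 (mod 37); (30|37)=+1, (13|37)=-1; sign (−1)^0·+1^1·-1^2 = +1.
(a,b)_5: α=3, u≡2; β=2, v≡2 (mod 5); (2|5)=-1, (2|5)=-1; sign (−1)^0·-1^2·-1^3 = -1.
(a,b)_3: α=2, u≡1; β=1, v≡1 (mod 3); (1|3)=+1, (1|3)=+1; sign (−1)^0·+1^1·+1^2 = +1.
(a,b)_19: α=1, u≡10; β=0, v≡9 (mod 19); (10|19)=-1, (9|19)=+1; sign (−1)^0·-1^0·+1^1 = +1.
(-665, 49062 / ℚ) ramifies at {2, 5, 7, 13}: a division algebra.

[2, 5, 7, 13]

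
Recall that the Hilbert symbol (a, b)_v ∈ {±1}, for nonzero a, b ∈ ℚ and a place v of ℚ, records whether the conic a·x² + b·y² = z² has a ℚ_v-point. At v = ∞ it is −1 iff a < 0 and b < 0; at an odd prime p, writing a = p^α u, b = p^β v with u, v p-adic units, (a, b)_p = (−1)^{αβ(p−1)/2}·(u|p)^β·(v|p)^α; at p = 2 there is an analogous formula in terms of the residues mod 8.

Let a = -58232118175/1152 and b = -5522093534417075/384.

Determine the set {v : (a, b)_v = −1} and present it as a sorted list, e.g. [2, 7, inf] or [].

[7, 29, 31, inf]

Mod squares: a ≡ -785726, b ≡ -1218. Check v ∈ {∞, 2, 3, 5, 7, 11, 19, 23, 29, 31}.
v=23: a=23^1·(≡6), b=23^2·(≡16) mod 23; (6|23)=+1, (16|23)=+1; (−1)^{1·2·11}·(+1)^2·(+1)^1 = +1.
v=5: a=5^2·(≡4), b=5^2·(≡3) mod 5; (4|5)=+1, (3|5)=-1; (−1)^{2·2·2}·(+1)^2·(-1)^2 = +1.
v=∞: -785726 < 0 and -1218 < 0  ⇒  (a,b)_∞ = -1.
v=2: v_2(a)=-7, v_2(b)=-7; units ≡ 1, 7 (mod 8); ε·ε+αω+βω = 0·1+-7·0+-7·0 ≡ 0  ⇒  (a,b)_2 = +1.
v=7: a=7^2·(≡3), b=7^3·(≡4) mod 7; (3|7)=-1, (4|7)=+1; (−1)^{2·3·3}·(-1)^3·(+1)^2 = -1.
v=11: a=11^2·(≡1), b=11^2·(≡5) mod 11; (1|11)=+1, (5|11)=+1; (−1)^{2·2·5}·(+1)^2·(+1)^2 = +1.
v=3: a=3^-2·(≡1), b=3^-1·(≡2) mod 3; (1|3)=+1, (2|3)=-1; (−1)^{-2·-1·1}·(+1)^-1·(-1)^-2 = +1.
v=31: a=31^1·(≡23), b=31^2·(≡23) mod 31; (23|31)=-1, (23|31)=-1; (−1)^{1·2·15}·(-1)^2·(-1)^1 = -1.
v=19: a=19^1·(≡7), b=19^2·(≡7) mod 19; (7|19)=+1, (7|19)=+1; (−1)^{1·2·9}·(+1)^2·(+1)^1 = +1.
v=29: a=29^1·(≡3), b=29^1·(≡20) mod 29; (3|29)=-1, (20|29)=+1; (−1)^{1·1·14}·(-1)^1·(+1)^1 = -1.
(-785726, -1218 / ℚ) ramifies at {7, 29, 31, ∞}: a division algebra.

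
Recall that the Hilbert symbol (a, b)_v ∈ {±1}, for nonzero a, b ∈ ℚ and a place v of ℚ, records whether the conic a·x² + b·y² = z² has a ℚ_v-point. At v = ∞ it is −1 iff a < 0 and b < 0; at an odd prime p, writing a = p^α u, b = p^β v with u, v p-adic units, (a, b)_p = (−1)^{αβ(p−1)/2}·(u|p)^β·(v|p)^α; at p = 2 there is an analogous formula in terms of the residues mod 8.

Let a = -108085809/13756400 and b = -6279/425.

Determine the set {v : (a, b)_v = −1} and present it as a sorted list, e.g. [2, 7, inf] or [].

[13, 23, 31, inf]

(a, b) ≡ (-143871, -106743) mod (ℚ^×)²; places V = {2, 3, 5, 7, 13, 17, 23, 31, ∞}.
(a,b)_3: α=1, u≡1; β=1, v≡2 (mod 3); (1|3)=+1, (2|3)=-1; sign (−1)^1·+1^1·-1^1 = +1.
(a,b)_31: α=1, u≡20; β=0, v≡26 (mod 31); (20|31)=+1, (26|31)=-1; sign (−1)^0·+1^0·-1^1 = -1.
(a,b)_13: α=3, u≡1; β=1, v≡7 (mod 13); (1|13)=+1, (7|13)=-1; sign (−1)^0·+1^1·-1^3 = -1.
(a,b)_∞: sgn(-143871)=−, sgn(-106743)=−, so -1.
(a,b)_5: α=-2, u≡1; β=-2, v≡3 (mod 5); (1|5)=+1, (3|5)=-1; sign (−1)^0·+1^-2·-1^-2 = +1.
(a,b)_2: α=-4, β=0; u≡1, v≡1 (mod 8); ε(u)ε(v)=0·0, αω(v)=-4·0, βω(u)=0·0; sum ≡ 0  ⇒  +1.
(a,b)_23: α=2, u≡10; β=1, v≡17 (mod 23); (10|23)=-1, (17|23)=-1; sign (−1)^0·-1^1·-1^2 = -1.
(a,b)_17: α=-3, u≡6; β=-1, v≡12 (mod 17); (6|17)=-1, (12|17)=-1; sign (−1)^0·-1^-1·-1^-3 = +1.
(a,b)_7: α=-1, u≡6; β=1, v≡4 (mod 7); (6|7)=-1, (4|7)=+1; sign (−1)^1·-1^1·+1^-1 = +1.
(-143871, -106743 / ℚ) ramifies at {13, 23, 31, ∞}: a division algebra.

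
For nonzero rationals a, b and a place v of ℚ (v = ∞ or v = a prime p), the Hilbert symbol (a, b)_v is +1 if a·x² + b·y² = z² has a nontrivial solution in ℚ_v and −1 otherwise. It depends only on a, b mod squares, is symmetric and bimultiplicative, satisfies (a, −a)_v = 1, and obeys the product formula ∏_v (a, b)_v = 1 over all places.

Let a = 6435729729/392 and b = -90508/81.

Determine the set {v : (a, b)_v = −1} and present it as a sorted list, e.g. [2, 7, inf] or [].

[2, 11]

(a, b) ≡ (2, -187) mod (ℚ^×)²; places V = {2, 3, 7, 11, 13, 17, ∞}.
(a,b)_17: α=2, u≡15; β=1, v≡5 (mod 17); (15|17)=+1, (5|17)=-1; sign (−1)^0·+1^1·-1^2 = +1.
(a,b)_3: α=2, u≡2; β=-4, v≡2 (mod 3); (2|3)=-1, (2|3)=-1; sign (−1)^0·-1^-4·-1^2 = +1.
(a,b)_7: α=-2, u≡2; β=0, v≡4 (mod 7); (2|7)=+1, (4|7)=+1; sign (−1)^0·+1^0·+1^-2 = +1.
(a,b)_2: α=-3, β=2; u≡1, v≡5 (mod 8); ε(u)ε(v)=0·0, αω(v)=-3·1, βω(u)=2·0; sum ≡ 1  ⇒  -1.
(a,b)_∞: sgn(2)=+, sgn(-187)=−, so +1.
(a,b)_11: α=4, u≡6; β=3, v≡5 (mod 11); (6|11)=-1, (5|11)=+1; sign (−1)^0·-1^3·+1^4 = -1.
(a,b)_13: α=2, u≡8; β=0, v≡8 (mod 13); (8|13)=-1, (8|13)=-1; sign (−1)^0·-1^0·-1^2 = +1.
|Ram(2, -187)| = 2, even; anisotropic at {2, 11}.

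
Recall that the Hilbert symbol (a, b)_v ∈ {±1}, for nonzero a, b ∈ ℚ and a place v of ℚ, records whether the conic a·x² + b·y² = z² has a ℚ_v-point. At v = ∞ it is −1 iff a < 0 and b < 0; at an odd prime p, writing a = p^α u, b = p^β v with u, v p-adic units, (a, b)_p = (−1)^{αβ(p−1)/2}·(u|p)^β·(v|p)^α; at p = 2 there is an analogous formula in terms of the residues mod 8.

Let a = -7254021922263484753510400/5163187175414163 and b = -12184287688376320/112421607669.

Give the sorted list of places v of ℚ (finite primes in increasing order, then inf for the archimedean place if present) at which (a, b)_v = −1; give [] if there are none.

(a, b) ≡ (-33, -1155) mod (ℚ^×)²; places V = {2, 3, 5, 7, 11, 29, 31, ∞}.
(a,b)_5: α=2, u≡3; β=1, v≡4 (mod 5); (3|5)=-1, (4|5)=+1; sign (−1)^0·-1^1·+1^2 = -1.
(a,b)_31: α=6, u≡13; β=4, v≡13 (mod 31); (13|31)=-1, (13|31)=-1; sign (−1)^0·-1^4·-1^6 = +1.
(a,b)_11: α=7, u≡6; β=5, v≡5 (mod 11); (6|11)=-1, (5|11)=+1; sign (−1)^1·-1^5·+1^7 = +1.
(a,b)_3: α=-11, u≡1; β=-3, v≡2 (mod 3); (1|3)=+1, (2|3)=-1; sign (−1)^1·+1^-3·-1^-11 = +1.
(a,b)_∞: sgn(-33)=−, sgn(-1155)=−, so -1.
(a,b)_29: α=-6, u≡25; β=-6, v≡7 (mod 29); (25|29)=+1, (7|29)=+1; sign (−1)^0·+1^-6·+1^-6 = +1.
(a,b)_2: α=24, β=14; u≡7, v≡5 (mod 8); ε(u)ε(v)=1·0, αω(v)=24·1, βω(u)=14·0; sum ≡ 0  ⇒  +1.
(a,b)_7: α=-2, u≡1; β=-1, v≡6 (mod 7); (1|7)=+1, (6|7)=-1; sign (−1)^0·+1^-1·-1^-2 = +1.
(-33, -1155 / ℚ) ramifies at {5, ∞}: a division algebra.

[5, inf]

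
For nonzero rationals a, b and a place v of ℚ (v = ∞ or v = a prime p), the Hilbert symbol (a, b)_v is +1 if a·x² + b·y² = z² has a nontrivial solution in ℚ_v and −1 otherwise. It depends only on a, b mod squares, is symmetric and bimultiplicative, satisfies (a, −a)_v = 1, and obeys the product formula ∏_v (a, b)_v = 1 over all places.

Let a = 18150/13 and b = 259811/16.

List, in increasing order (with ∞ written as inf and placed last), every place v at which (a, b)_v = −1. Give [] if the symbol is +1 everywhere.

[3, 13]

(a, b) ≡ (78, 899) mod (ℚ^×)²; places V = {2, 3, 5, 11, 13, 17, 29, 31, ∞}.
(a,b)_29: α=0, u≡22; β=1, v≡18 (mod 29); (22|29)=+1, (18|29)=-1; sign (−1)^0·+1^1·-1^0 = +1.
(a,b)_31: α=0, u≡25; β=1, v≡22 (mod 31); (25|31)=+1, (22|31)=-1; sign (−1)^0·+1^1·-1^0 = +1.
(a,b)_13: α=-1, u≡2; β=0, v≡2 (mod 13); (2|13)=-1, (2|13)=-1; sign (−1)^0·-1^0·-1^-1 = -1.
(a,b)_5: α=2, u≡2; β=0, v≡1 (mod 5); (2|5)=-1, (1|5)=+1; sign (−1)^0·-1^0·+1^2 = +1.
(a,b)_∞: sgn(78)=+, sgn(899)=+, so +1.
(a,b)_17: α=0, u≡10; β=2, v≡2 (mod 17); (10|17)=-1, (2|17)=+1; sign (−1)^0·-1^2·+1^0 = +1.
(a,b)_2: α=1, β=-4; u≡7, v≡3 (mod 8); ε(u)ε(v)=1·1, αω(v)=1·1, βω(u)=-4·0; sum ≡ 0  ⇒  +1.
(a,b)_3: α=1, u≡2; β=0, v≡2 (mod 3); (2|3)=-1, (2|3)=-1; sign (−1)^0·-1^0·-1^1 = -1.
(a,b)_11: α=2, u≡9; β=0, v≡7 (mod 11); (9|11)=+1, (7|11)=-1; sign (−1)^0·+1^0·-1^2 = +1.
(78, 899 / ℚ) ramifies at {3, 13}: a division algebra.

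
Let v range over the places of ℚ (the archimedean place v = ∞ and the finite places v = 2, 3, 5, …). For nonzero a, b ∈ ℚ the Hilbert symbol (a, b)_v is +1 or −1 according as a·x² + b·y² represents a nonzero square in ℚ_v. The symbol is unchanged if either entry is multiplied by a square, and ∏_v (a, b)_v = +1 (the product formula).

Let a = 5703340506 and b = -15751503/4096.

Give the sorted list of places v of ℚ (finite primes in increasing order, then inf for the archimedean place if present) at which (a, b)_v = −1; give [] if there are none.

[3, 29, 31, 41]

Mod squares: a ≡ 3392826, b ≡ -21607. Check v ∈ {∞, 2, 3, 17, 29, 31, 37, 41}.
v=3: a=3^1·(≡2), b=3^6·(≡2) mod 3; (2|3)=-1, (2|3)=-1; (−1)^{1·6·1}·(-1)^6·(-1)^1 = -1.
v=41: a=41^2·(≡35), b=41^1·(≡34) mod 41; (35|41)=-1, (34|41)=-1; (−1)^{2·1·20}·(-1)^1·(-1)^2 = -1.
v=29: a=29^1·(≡21), b=29^0·(≡3) mod 29; (21|29)=-1, (3|29)=-1; (−1)^{1·0·14}·(-1)^0·(-1)^1 = -1.
v=2: v_2(a)=1, v_2(b)=-12; units ≡ 5, 1 (mod 8); ε·ε+αω+βω = 0·0+1·0+-12·1 ≡ 0  ⇒  (a,b)_2 = +1.
v=37: a=37^1·(≡7), b=37^0·(≡1) mod 37; (7|37)=+1, (1|37)=+1; (−1)^{1·0·18}·(+1)^0·(+1)^1 = +1.
v=17: a=17^1·(≡4), b=17^1·(≡8) mod 17; (4|17)=+1, (8|17)=+1; (−1)^{1·1·8}·(+1)^1·(+1)^1 = +1.
v=31: a=31^1·(≡19), b=31^1·(≡2) mod 31; (19|31)=+1, (2|31)=+1; (−1)^{1·1·15}·(+1)^1·(+1)^1 = -1.
v=∞: 3392826 > 0 and -21607 < 0  ⇒  (a,b)_∞ = +1.
Ram(3392826, -21607) = {3, 29, 31, 41}; no ℚ_3-point on the conic.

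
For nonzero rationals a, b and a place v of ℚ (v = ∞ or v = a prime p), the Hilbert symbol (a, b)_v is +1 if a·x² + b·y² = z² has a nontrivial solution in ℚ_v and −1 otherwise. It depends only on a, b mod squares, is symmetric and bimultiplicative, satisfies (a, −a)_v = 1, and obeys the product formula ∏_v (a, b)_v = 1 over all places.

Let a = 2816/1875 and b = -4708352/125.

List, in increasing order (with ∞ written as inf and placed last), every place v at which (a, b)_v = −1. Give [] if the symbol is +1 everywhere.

[3, 5, 11, 19]

(a, b) ≡ (33, -190) mod (ℚ^×)²; places V = {2, 3, 5, 11, 19, ∞}.
(a,b)_2: α=8, β=11; u≡1, v≡1 (mod 8); ε(u)ε(v)=0·0, αω(v)=8·0, βω(u)=11·0; sum ≡ 0  ⇒  +1.
(a,b)_11: α=1, u≡5; β=2, v≡7 (mod 11); (5|11)=+1, (7|11)=-1; sign (−1)^0·+1^2·-1^1 = -1.
(a,b)_5: α=-4, u≡2; β=-3, v≡3 (mod 5); (2|5)=-1, (3|5)=-1; sign (−1)^0·-1^-3·-1^-4 = -1.
(a,b)_19: α=0, u≡12; β=1, v≡6 (mod 19); (12|19)=-1, (6|19)=+1; sign (−1)^0·-1^1·+1^0 = -1.
(a,b)_∞: sgn(33)=+, sgn(-190)=−, so +1.
(a,b)_3: α=-1, u≡2; β=0, v≡2 (mod 3); (2|3)=-1, (2|3)=-1; sign (−1)^0·-1^0·-1^-1 = -1.
|Ram(33, -190)| = 4, even; anisotropic at {3, 5, 11, 19}.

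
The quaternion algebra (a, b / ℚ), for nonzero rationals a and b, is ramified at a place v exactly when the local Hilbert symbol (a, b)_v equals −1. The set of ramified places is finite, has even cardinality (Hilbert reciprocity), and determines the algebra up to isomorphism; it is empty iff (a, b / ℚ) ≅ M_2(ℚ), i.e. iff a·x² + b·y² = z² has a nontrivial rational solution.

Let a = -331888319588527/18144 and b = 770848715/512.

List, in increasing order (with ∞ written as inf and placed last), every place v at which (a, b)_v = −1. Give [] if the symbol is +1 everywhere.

Mod squares: a ≡ -3458, b ≡ 70. Check v ∈ {∞, 2, 3, 5, 7, 13, 19}.
v=5: a=5^0·(≡2), b=5^1·(≡4) mod 5; (2|5)=-1, (4|5)=+1; (−1)^{0·1·2}·(-1)^1·(+1)^0 = -1.
v=2: v_2(a)=-5, v_2(b)=-9; units ≡ 7, 3 (mod 8); ε·ε+αω+βω = 1·1+-5·1+-9·0 ≡ 0  ⇒  (a,b)_2 = +1.
v=∞: -3458 < 0 and 70 > 0  ⇒  (a,b)_∞ = +1.
v=13: a=13^5·(≡5), b=13^2·(≡11) mod 13; (5|13)=-1, (11|13)=-1; (−1)^{5·2·6}·(-1)^2·(-1)^5 = -1.
v=19: a=19^7·(≡14), b=19^4·(≡13) mod 19; (14|19)=-1, (13|19)=-1; (−1)^{7·4·9}·(-1)^4·(-1)^7 = -1.
v=3: a=3^-4·(≡1), b=3^0·(≡1) mod 3; (1|3)=+1, (1|3)=+1; (−1)^{-4·0·1}·(+1)^0·(+1)^-4 = +1.
v=7: a=7^-1·(≡6), b=7^1·(≡3) mod 7; (6|7)=-1, (3|7)=-1; (−1)^{-1·1·3}·(-1)^1·(-1)^-1 = -1.
|Ram(-3458, 70)| = 4, even; anisotropic at {5, 7, 13, 19}.

[5, 7, 13, 19]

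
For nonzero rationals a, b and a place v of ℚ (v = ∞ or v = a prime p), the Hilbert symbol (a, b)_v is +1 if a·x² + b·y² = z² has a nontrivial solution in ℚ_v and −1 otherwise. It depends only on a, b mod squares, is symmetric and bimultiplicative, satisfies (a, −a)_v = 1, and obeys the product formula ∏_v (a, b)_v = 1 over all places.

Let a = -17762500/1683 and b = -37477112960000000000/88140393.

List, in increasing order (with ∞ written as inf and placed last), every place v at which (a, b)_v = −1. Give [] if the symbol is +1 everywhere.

(a, b) ≡ (-27115, -493) mod (ℚ^×)²; places V = {2, 3, 5, 7, 11, 17, 23, 29, ∞}.
(a,b)_17: α=-1, u≡11; β=-1, v≡12 (mod 17); (11|17)=-1, (12|17)=-1; sign (−1)^0·-1^-1·-1^-1 = +1.
(a,b)_2: α=2, β=16; u≡5, v≡3 (mod 8); ε(u)ε(v)=0·1, αω(v)=2·1, βω(u)=16·1; sum ≡ 0  ⇒  +1.
(a,b)_11: α=-1, u≡8; β=-2, v≡6 (mod 11); (8|11)=-1, (6|11)=-1; sign (−1)^0·-1^-2·-1^-1 = -1.
(a,b)_5: α=5, u≡2; β=10, v≡2 (mod 5); (2|5)=-1, (2|5)=-1; sign (−1)^0·-1^10·-1^5 = -1.
(a,b)_29: α=1, u≡9; β=3, v≡15 (mod 29); (9|29)=+1, (15|29)=-1; sign (−1)^0·+1^3·-1^1 = -1.
(a,b)_∞: sgn(-27115)=−, sgn(-493)=−, so -1.
(a,b)_7: α=2, u≡3; β=4, v≡2 (mod 7); (3|7)=-1, (2|7)=+1; sign (−1)^0·-1^4·+1^2 = +1.
(a,b)_23: α=0, u≡8; β=-2, v≡8 (mod 23); (8|23)=+1, (8|23)=+1; sign (−1)^0·+1^-2·+1^0 = +1.
(a,b)_3: α=-2, u≡2; β=-4, v≡2 (mod 3); (2|3)=-1, (2|3)=-1; sign (−1)^0·-1^-4·-1^-2 = +1.
(-27115, -493 / ℚ) ramifies at {5, 11, 29, ∞}: a division algebra.

[5, 11, 29, inf]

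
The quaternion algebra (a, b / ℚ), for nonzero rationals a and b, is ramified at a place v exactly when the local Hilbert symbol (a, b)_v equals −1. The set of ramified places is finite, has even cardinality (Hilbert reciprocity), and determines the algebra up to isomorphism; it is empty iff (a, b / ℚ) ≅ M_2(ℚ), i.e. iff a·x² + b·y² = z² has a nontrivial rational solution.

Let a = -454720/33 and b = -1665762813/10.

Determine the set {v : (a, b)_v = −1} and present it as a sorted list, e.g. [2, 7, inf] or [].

Mod squares: a ≡ -4785, b ≡ -27170. Check v ∈ {∞, 2, 3, 5, 7, 11, 13, 19, 29}.
v=∞: -4785 < 0 and -27170 < 0  ⇒  (a,b)_∞ = -1.
v=11: a=11^-1·(≡3), b=11^1·(≡9) mod 11; (3|11)=+1, (9|11)=+1; (−1)^{-1·1·5}·(+1)^1·(+1)^-1 = -1.
v=19: a=19^0·(≡10), b=19^1·(≡3) mod 19; (10|19)=-1, (3|19)=-1; (−1)^{0·1·9}·(-1)^1·(-1)^0 = -1.
v=29: a=29^1·(≡24), b=29^2·(≡21) mod 29; (24|29)=+1, (21|29)=-1; (−1)^{1·2·14}·(+1)^2·(-1)^1 = -1.
v=2: v_2(a)=6, v_2(b)=-1; units ≡ 7, 7 (mod 8); ε·ε+αω+βω = 1·1+6·0+-1·0 ≡ 1  ⇒  (a,b)_2 = -1.
v=3: a=3^-1·(≡1), b=3^6·(≡1) mod 3; (1|3)=+1, (1|3)=+1; (−1)^{-1·6·1}·(+1)^6·(+1)^-1 = +1.
v=13: a=13^0·(≡1), b=13^1·(≡3) mod 13; (1|13)=+1, (3|13)=+1; (−1)^{0·1·6}·(+1)^1·(+1)^0 = +1.
v=7: a=7^2·(≡6), b=7^0·(≡2) mod 7; (6|7)=-1, (2|7)=+1; (−1)^{2·0·3}·(-1)^0·(+1)^2 = +1.
v=5: a=5^1·(≡2), b=5^-1·(≡1) mod 5; (2|5)=-1, (1|5)=+1; (−1)^{1·-1·2}·(-1)^-1·(+1)^1 = -1.
Ram(-4785, -27170) = {2, 5, 11, 19, 29, ∞}; no ℚ_2-point on the conic.

[2, 5, 11, 19, 29, inf]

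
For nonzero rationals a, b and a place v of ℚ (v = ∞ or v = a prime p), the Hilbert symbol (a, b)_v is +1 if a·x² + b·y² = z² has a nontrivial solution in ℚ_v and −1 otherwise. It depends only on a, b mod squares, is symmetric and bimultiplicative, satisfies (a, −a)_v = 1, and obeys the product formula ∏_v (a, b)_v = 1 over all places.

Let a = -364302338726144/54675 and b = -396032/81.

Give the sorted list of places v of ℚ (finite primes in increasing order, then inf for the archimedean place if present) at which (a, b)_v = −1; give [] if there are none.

[23, inf]

(a, b) ≡ (-17043, -1547) mod (ℚ^×)²; places V = {2, 3, 5, 7, 13, 17, 19, 23, ∞}.
(a,b)_5: α=-2, u≡3; β=0, v≡3 (mod 5); (3|5)=-1, (3|5)=-1; sign (−1)^0·-1^0·-1^-2 = +1.
(a,b)_2: α=8, β=8; u≡5, v≡5 (mod 8); ε(u)ε(v)=0·0, αω(v)=8·1, βω(u)=8·1; sum ≡ 0  ⇒  +1.
(a,b)_13: α=1, u≡6; β=1, v≡7 (mod 13); (6|13)=-1, (7|13)=-1; sign (−1)^0·-1^1·-1^1 = +1.
(a,b)_∞: sgn(-17043)=−, sgn(-1547)=−, so -1.
(a,b)_7: α=4, u≡1; β=1, v≡3 (mod 7); (1|7)=+1, (3|7)=-1; sign (−1)^0·+1^1·-1^4 = +1.
(a,b)_19: α=3, u≡10; β=0, v≡16 (mod 19); (10|19)=-1, (16|19)=+1; sign (−1)^0·-1^0·+1^3 = +1.
(a,b)_17: α=2, u≡1; β=1, v≡10 (mod 17); (1|17)=+1, (10|17)=-1; sign (−1)^0·+1^1·-1^2 = +1.
(a,b)_23: α=1, u≡6; β=0, v≡10 (mod 23); (6|23)=+1, (10|23)=-1; sign (−1)^0·+1^0·-1^1 = -1.
(a,b)_3: α=-7, u≡1; β=-4, v≡1 (mod 3); (1|3)=+1, (1|3)=+1; sign (−1)^0·+1^-4·+1^-7 = +1.
Ram(-17043, -1547) = {23, ∞}; no ℚ_23-point on the conic.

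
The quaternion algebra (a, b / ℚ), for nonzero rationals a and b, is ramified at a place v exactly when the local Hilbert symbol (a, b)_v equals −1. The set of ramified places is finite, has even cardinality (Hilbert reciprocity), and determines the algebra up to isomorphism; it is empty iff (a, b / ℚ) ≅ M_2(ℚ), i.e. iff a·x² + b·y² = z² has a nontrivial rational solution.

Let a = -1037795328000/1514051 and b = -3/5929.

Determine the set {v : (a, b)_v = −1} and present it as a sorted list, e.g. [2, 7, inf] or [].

[3, 5, 11, 17, 23, inf]

Mod squares: a ≡ -21505, b ≡ -3. Check v ∈ {∞, 2, 3, 5, 7, 11, 17, 23, 53}.
v=17: a=17^1·(≡12), b=17^0·(≡5) mod 17; (12|17)=-1, (5|17)=-1; (−1)^{1·0·8}·(-1)^0·(-1)^1 = -1.
v=7: a=7^-2·(≡3), b=7^-2·(≡2) mod 7; (3|7)=-1, (2|7)=+1; (−1)^{-2·-2·3}·(-1)^-2·(+1)^-2 = +1.
v=3: a=3^4·(≡2), b=3^1·(≡2) mod 3; (2|3)=-1, (2|3)=-1; (−1)^{4·1·1}·(-1)^1·(-1)^4 = -1.
v=∞: -21505 < 0 and -3 < 0  ⇒  (a,b)_∞ = -1.
v=5: a=5^3·(≡1), b=5^0·(≡3) mod 5; (1|5)=+1, (3|5)=-1; (−1)^{3·0·2}·(+1)^0·(-1)^3 = -1.
v=53: a=53^-2·(≡44), b=53^0·(≡8) mod 53; (44|53)=+1, (8|53)=-1; (−1)^{-2·0·26}·(+1)^0·(-1)^-2 = +1.
v=2: v_2(a)=18, v_2(b)=0; units ≡ 7, 5 (mod 8); ε·ε+αω+βω = 1·0+18·1+0·0 ≡ 0  ⇒  (a,b)_2 = +1.
v=11: a=11^-1·(≡1), b=11^-2·(≡6) mod 11; (1|11)=+1, (6|11)=-1; (−1)^{-1·-2·5}·(+1)^-2·(-1)^-1 = -1.
v=23: a=23^1·(≡13), b=23^0·(≡19) mod 23; (13|23)=+1, (19|23)=-1; (−1)^{1·0·11}·(+1)^0·(-1)^1 = -1.
(-21505, -3 / ℚ) ramifies at {3, 5, 11, 17, 23, ∞}: a division algebra.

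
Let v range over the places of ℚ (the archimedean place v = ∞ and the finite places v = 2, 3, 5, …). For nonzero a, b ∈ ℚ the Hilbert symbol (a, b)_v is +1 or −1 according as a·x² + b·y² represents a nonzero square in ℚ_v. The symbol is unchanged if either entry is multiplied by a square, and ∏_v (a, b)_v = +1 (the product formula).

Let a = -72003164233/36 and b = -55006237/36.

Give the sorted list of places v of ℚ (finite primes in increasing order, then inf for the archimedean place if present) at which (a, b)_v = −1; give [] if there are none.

Mod squares: a ≡ -17017, b ≡ -13. Check v ∈ {∞, 2, 3, 7, 11, 13, 17}.
v=7: a=7^1·(≡5), b=7^0·(≡1) mod 7; (5|7)=-1, (1|7)=+1; (−1)^{1·0·3}·(-1)^0·(+1)^1 = +1.
v=∞: -17017 < 0 and -13 < 0  ⇒  (a,b)_∞ = -1.
v=11: a=11^5·(≡4), b=11^4·(≡9) mod 11; (4|11)=+1, (9|11)=+1; (−1)^{5·4·5}·(+1)^4·(+1)^5 = +1.
v=3: a=3^-2·(≡2), b=3^-2·(≡2) mod 3; (2|3)=-1, (2|3)=-1; (−1)^{-2·-2·1}·(-1)^-2·(-1)^-2 = +1.
v=17: a=17^3·(≡4), b=17^2·(≡8) mod 17; (4|17)=+1, (8|17)=+1; (−1)^{3·2·8}·(+1)^2·(+1)^3 = +1.
v=2: v_2(a)=-2, v_2(b)=-2; units ≡ 7, 3 (mod 8); ε·ε+αω+βω = 1·1+-2·1+-2·0 ≡ 1  ⇒  (a,b)_2 = -1.
v=13: a=13^1·(≡1), b=13^1·(≡3) mod 13; (1|13)=+1, (3|13)=+1; (−1)^{1·1·6}·(+1)^1·(+1)^1 = +1.
Ram(-17017, -13) = {2, ∞}; no ℚ_2-point on the conic.

[2, inf]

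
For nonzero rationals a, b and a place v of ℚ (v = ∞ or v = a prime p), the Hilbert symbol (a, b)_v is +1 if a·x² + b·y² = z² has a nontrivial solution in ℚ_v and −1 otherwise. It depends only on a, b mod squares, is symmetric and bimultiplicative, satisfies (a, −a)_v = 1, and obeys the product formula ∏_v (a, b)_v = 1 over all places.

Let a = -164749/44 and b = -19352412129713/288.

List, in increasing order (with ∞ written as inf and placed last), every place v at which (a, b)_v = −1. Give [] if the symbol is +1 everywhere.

(a, b) ≡ (-1812239, -1426) mod (ℚ^×)²; places V = {2, 3, 11, 13, 19, 23, 29, 31, ∞}.
(a,b)_3: α=0, u≡1; β=-2, v≡2 (mod 3); (1|3)=+1, (2|3)=-1; sign (−1)^0·+1^-2·-1^0 = +1.
(a,b)_19: α=1, u≡2; β=2, v≡14 (mod 19); (2|19)=-1, (14|19)=-1; sign (−1)^0·-1^2·-1^1 = -1.
(a,b)_2: α=-2, β=-5; u≡1, v≡7 (mod 8); ε(u)ε(v)=0·1, αω(v)=-2·0, βω(u)=-5·0; sum ≡ 0  ⇒  +1.
(a,b)_13: α=1, u≡3; β=2, v≡4 (mod 13); (3|13)=+1, (4|13)=+1; sign (−1)^0·+1^2·+1^1 = +1.
(a,b)_31: α=0, u≡6; β=1, v≡14 (mod 31); (6|31)=-1, (14|31)=+1; sign (−1)^0·-1^1·+1^0 = -1.
(a,b)_23: α=1, u≡5; β=3, v≡10 (mod 23); (5|23)=-1, (10|23)=-1; sign (−1)^1·-1^3·-1^1 = -1.
(a,b)_11: α=-1, u≡5; β=0, v≡4 (mod 11); (5|11)=+1, (4|11)=+1; sign (−1)^0·+1^0·+1^-1 = +1.
(a,b)_29: α=1, u≡6; β=2, v≡4 (mod 29); (6|29)=+1, (4|29)=+1; sign (−1)^0·+1^2·+1^1 = +1.
(a,b)_∞: sgn(-1812239)=−, sgn(-1426)=−, so -1.
(-1812239, -1426 / ℚ) ramifies at {19, 23, 31, ∞}: a division algebra.

[19, 23, 31, inf]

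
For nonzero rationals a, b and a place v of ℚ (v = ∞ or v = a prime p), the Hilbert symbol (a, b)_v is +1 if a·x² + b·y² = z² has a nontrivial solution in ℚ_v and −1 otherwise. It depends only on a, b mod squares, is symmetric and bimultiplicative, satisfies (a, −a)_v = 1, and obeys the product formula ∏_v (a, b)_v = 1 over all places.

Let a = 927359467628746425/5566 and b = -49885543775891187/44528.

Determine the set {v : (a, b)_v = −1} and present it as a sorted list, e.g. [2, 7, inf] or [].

[31, 37]

Mod squares: a ≡ 59673822, b ≡ -26381. Check v ∈ {∞, 2, 3, 5, 7, 11, 13, 17, 23, 29, 31, 37}.
v=13: a=13^1·(≡7), b=13^2·(≡9) mod 13; (7|13)=-1, (9|13)=+1; (−1)^{1·2·6}·(-1)^2·(+1)^1 = +1.
v=31: a=31^1·(≡29), b=31^1·(≡26) mod 31; (29|31)=-1, (26|31)=-1; (−1)^{1·1·15}·(-1)^1·(-1)^1 = -1.
v=37: a=37^1·(≡14), b=37^1·(≡36) mod 37; (14|37)=-1, (36|37)=+1; (−1)^{1·1·18}·(-1)^1·(+1)^1 = -1.
v=23: a=23^-1·(≡5), b=23^-1·(≡3) mod 23; (5|23)=-1, (3|23)=+1; (−1)^{-1·-1·11}·(-1)^-1·(+1)^-1 = +1.
v=2: v_2(a)=-1, v_2(b)=-4; units ≡ 7, 3 (mod 8); ε·ε+αω+βω = 1·1+-1·1+-4·0 ≡ 0  ⇒  (a,b)_2 = +1.
v=29: a=29^3·(≡4), b=29^2·(≡23) mod 29; (4|29)=+1, (23|29)=+1; (−1)^{3·2·14}·(+1)^2·(+1)^3 = +1.
v=17: a=17^2·(≡11), b=17^2·(≡10) mod 17; (11|17)=-1, (10|17)=-1; (−1)^{2·2·8}·(-1)^2·(-1)^2 = +1.
v=5: a=5^2·(≡2), b=5^0·(≡1) mod 5; (2|5)=-1, (1|5)=+1; (−1)^{2·0·2}·(-1)^0·(+1)^2 = +1.
v=3: a=3^1·(≡2), b=3^2·(≡1) mod 3; (2|3)=-1, (1|3)=+1; (−1)^{1·2·1}·(-1)^2·(+1)^1 = +1.
v=11: a=11^-2·(≡10), b=11^-2·(≡2) mod 11; (10|11)=-1, (2|11)=-1; (−1)^{-2·-2·5}·(-1)^-2·(-1)^-2 = +1.
v=∞: 59673822 > 0 and -26381 < 0  ⇒  (a,b)_∞ = +1.
v=7: a=7^6·(≡3), b=7^6·(≡4) mod 7; (3|7)=-1, (4|7)=+1; (−1)^{6·6·3}·(-1)^6·(+1)^6 = +1.
|Ram(59673822, -26381)| = 2, even; anisotropic at {31, 37}.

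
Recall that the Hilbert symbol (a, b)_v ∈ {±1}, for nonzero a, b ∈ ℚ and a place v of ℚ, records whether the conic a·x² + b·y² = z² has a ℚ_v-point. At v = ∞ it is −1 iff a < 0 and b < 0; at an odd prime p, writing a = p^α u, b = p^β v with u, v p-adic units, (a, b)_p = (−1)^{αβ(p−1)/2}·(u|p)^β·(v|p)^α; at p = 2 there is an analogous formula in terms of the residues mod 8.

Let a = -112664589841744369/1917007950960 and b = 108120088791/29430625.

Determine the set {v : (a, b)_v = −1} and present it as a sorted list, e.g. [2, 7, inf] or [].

[11, 13]

Mod squares: a ≡ -15, b ≡ 2431. Check v ∈ {∞, 2, 3, 5, 7, 11, 13, 17, 19, 31, 43}.
v=11: a=11^2·(≡7), b=11^1·(≡5) mod 11; (7|11)=-1, (5|11)=+1; (−1)^{2·1·5}·(-1)^1·(+1)^2 = -1.
v=2: v_2(a)=-4, v_2(b)=0; units ≡ 1, 7 (mod 8); ε·ε+αω+βω = 0·1+-4·0+0·0 ≡ 0  ⇒  (a,b)_2 = +1.
v=7: a=7^0·(≡3), b=7^-2·(≡2) mod 7; (3|7)=-1, (2|7)=+1; (−1)^{0·-2·3}·(-1)^-2·(+1)^0 = +1.
v=3: a=3^-3·(≡1), b=3^6·(≡1) mod 3; (1|3)=+1, (1|3)=+1; (−1)^{-3·6·1}·(+1)^6·(+1)^-3 = +1.
v=31: a=31^-6·(≡20), b=31^-2·(≡3) mod 31; (20|31)=+1, (3|31)=-1; (−1)^{-6·-2·15}·(+1)^-2·(-1)^-6 = +1.
v=5: a=5^-1·(≡3), b=5^-4·(≡4) mod 5; (3|5)=-1, (4|5)=+1; (−1)^{-1·-4·2}·(-1)^-4·(+1)^-1 = +1.
v=13: a=13^6·(≡11), b=13^3·(≡8) mod 13; (11|13)=-1, (8|13)=-1; (−1)^{6·3·6}·(-1)^3·(-1)^6 = -1.
v=19: a=19^2·(≡4), b=19^2·(≡18) mod 19; (4|19)=+1, (18|19)=-1; (−1)^{2·2·9}·(+1)^2·(-1)^2 = +1.
v=17: a=17^2·(≡16), b=17^1·(≡14) mod 17; (16|17)=+1, (14|17)=-1; (−1)^{2·1·8}·(+1)^1·(-1)^2 = +1.
v=43: a=43^2·(≡28), b=43^0·(≡4) mod 43; (28|43)=-1, (4|43)=+1; (−1)^{2·0·21}·(-1)^0·(+1)^2 = +1.
v=∞: -15 < 0 and 2431 > 0  ⇒  (a,b)_∞ = +1.
|Ram(-15, 2431)| = 2, even; anisotropic at {11, 13}.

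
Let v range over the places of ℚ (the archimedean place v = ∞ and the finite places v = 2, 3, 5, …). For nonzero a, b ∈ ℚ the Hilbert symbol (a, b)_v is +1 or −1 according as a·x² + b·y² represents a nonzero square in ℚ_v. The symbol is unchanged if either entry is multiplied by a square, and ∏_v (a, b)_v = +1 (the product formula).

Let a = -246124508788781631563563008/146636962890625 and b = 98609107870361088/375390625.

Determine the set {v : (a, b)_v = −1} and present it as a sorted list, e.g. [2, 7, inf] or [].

Mod squares: a ≡ -483, b ≡ 16422. Check v ∈ {∞, 2, 3, 5, 7, 11, 13, 17, 23, 31}.
v=3: a=3^9·(≡1), b=3^5·(≡2) mod 3; (1|3)=+1, (2|3)=-1; (−1)^{9·5·1}·(+1)^5·(-1)^9 = +1.
v=23: a=23^1·(≡18), b=23^1·(≡4) mod 23; (18|23)=+1, (4|23)=+1; (−1)^{1·1·11}·(+1)^1·(+1)^1 = -1.
v=31: a=31^-2·(≡26), b=31^-2·(≡15) mod 31; (26|31)=-1, (15|31)=-1; (−1)^{-2·-2·15}·(-1)^-2·(-1)^-2 = +1.
v=11: a=11^2·(≡3), b=11^2·(≡10) mod 11; (3|11)=+1, (10|11)=-1; (−1)^{2·2·5}·(+1)^2·(-1)^2 = +1.
v=∞: -483 < 0 and 16422 > 0  ⇒  (a,b)_∞ = +1.
v=13: a=13^2·(≡7), b=13^2·(≡4) mod 13; (7|13)=-1, (4|13)=+1; (−1)^{2·2·6}·(-1)^2·(+1)^2 = +1.
v=7: a=7^5·(≡2), b=7^3·(≡1) mod 7; (2|7)=+1, (1|7)=+1; (−1)^{5·3·3}·(+1)^3·(+1)^5 = -1.
v=5: a=5^-16·(≡2), b=5^-8·(≡3) mod 5; (2|5)=-1, (3|5)=-1; (−1)^{-16·-8·2}·(-1)^-8·(-1)^-16 = +1.
v=17: a=17^6·(≡7), b=17^3·(≡6) mod 17; (7|17)=-1, (6|17)=-1; (−1)^{6·3·8}·(-1)^3·(-1)^6 = -1.
v=2: v_2(a)=16, v_2(b)=9; units ≡ 5, 3 (mod 8); ε·ε+αω+βω = 0·1+16·1+9·1 ≡ 1  ⇒  (a,b)_2 = -1.
(-483, 16422 / ℚ) ramifies at {2, 7, 17, 23}: a division algebra.

[2, 7, 17, 23]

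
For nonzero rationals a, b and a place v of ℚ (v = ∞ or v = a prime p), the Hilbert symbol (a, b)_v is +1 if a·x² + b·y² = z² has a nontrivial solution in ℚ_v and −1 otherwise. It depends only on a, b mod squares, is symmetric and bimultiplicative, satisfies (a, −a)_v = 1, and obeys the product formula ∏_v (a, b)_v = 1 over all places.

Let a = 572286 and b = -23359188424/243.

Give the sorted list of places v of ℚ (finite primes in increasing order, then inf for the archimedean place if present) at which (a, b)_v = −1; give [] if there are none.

(a, b) ≡ (572286, -2262) mod (ℚ^×)²; places V = {2, 3, 11, 13, 23, 29, ∞}.
(a,b)_23: α=1, u≡19; β=2, v≡20 (mod 23); (19|23)=-1, (20|23)=-1; sign (−1)^0·-1^2·-1^1 = -1.
(a,b)_3: α=1, u≡1; β=-5, v≡2 (mod 3); (1|3)=+1, (2|3)=-1; sign (−1)^1·+1^-5·-1^1 = +1.
(a,b)_13: α=1, u≡4; β=1, v≡6 (mod 13); (4|13)=+1, (6|13)=-1; sign (−1)^0·+1^1·-1^1 = -1.
(a,b)_11: α=1, u≡7; β=4, v≡9 (mod 11); (7|11)=-1, (9|11)=+1; sign (−1)^0·-1^4·+1^1 = +1.
(a,b)_29: α=1, u≡14; β=1, v≡9 (mod 29); (14|29)=-1, (9|29)=+1; sign (−1)^0·-1^1·+1^1 = -1.
(a,b)_2: α=1, β=3; u≡7, v≡5 (mod 8); ε(u)ε(v)=1·0, αω(v)=1·1, βω(u)=3·0; sum ≡ 1  ⇒  -1.
(a,b)_∞: sgn(572286)=+, sgn(-2262)=−, so +1.
(572286, -2262 / ℚ) ramifies at {2, 13, 23, 29}: a division algebra.

[2, 13, 23, 29]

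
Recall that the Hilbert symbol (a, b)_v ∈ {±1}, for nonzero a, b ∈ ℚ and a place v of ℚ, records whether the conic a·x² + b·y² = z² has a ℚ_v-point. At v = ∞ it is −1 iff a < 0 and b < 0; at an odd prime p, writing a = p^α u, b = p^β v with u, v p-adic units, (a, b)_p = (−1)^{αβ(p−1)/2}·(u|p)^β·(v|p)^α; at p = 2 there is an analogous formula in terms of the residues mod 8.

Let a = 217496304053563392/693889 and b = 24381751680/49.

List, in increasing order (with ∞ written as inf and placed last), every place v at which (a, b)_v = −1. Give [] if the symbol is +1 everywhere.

[3, 5, 11, 23]

Mod squares: a ≡ 9867, b ≡ 230. Check v ∈ {∞, 2, 3, 5, 7, 11, 13, 17, 19, 23}.
v=11: a=11^3·(≡2), b=11^2·(≡2) mod 11; (2|11)=-1, (2|11)=-1; (−1)^{3·2·5}·(-1)^2·(-1)^3 = -1.
v=3: a=3^7·(≡1), b=3^4·(≡2) mod 3; (1|3)=+1, (2|3)=-1; (−1)^{7·4·1}·(+1)^4·(-1)^7 = -1.
v=13: a=13^3·(≡5), b=13^2·(≡10) mod 13; (5|13)=-1, (10|13)=+1; (−1)^{3·2·6}·(-1)^2·(+1)^3 = +1.
v=2: v_2(a)=12, v_2(b)=7; units ≡ 3, 3 (mod 8); ε·ε+αω+βω = 1·1+12·1+7·1 ≡ 0  ⇒  (a,b)_2 = +1.
v=∞: 9867 > 0 and 230 > 0  ⇒  (a,b)_∞ = +1.
v=19: a=19^2·(≡16), b=19^0·(≡18) mod 19; (16|19)=+1, (18|19)=-1; (−1)^{2·0·9}·(+1)^0·(-1)^2 = +1.
v=7: a=7^-4·(≡2), b=7^-2·(≡6) mod 7; (2|7)=+1, (6|7)=-1; (−1)^{-4·-2·3}·(+1)^-2·(-1)^-4 = +1.
v=17: a=17^-2·(≡6), b=17^0·(≡8) mod 17; (6|17)=-1, (8|17)=+1; (−1)^{-2·0·8}·(-1)^0·(+1)^-2 = +1.
v=23: a=23^1·(≡21), b=23^1·(≡14) mod 23; (21|23)=-1, (14|23)=-1; (−1)^{1·1·11}·(-1)^1·(-1)^1 = -1.
v=5: a=5^0·(≡3), b=5^1·(≡4) mod 5; (3|5)=-1, (4|5)=+1; (−1)^{0·1·2}·(-1)^1·(+1)^0 = -1.
|Ram(9867, 230)| = 4, even; anisotropic at {3, 5, 11, 23}.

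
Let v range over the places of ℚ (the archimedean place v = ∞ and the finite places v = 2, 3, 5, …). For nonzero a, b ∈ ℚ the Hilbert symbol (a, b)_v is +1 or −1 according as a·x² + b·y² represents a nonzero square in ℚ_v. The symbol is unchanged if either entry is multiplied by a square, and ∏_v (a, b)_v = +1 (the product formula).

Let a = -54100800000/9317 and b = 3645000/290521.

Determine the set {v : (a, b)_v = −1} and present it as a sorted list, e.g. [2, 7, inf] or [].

[2, 5, 11, 13]

(a, b) ≡ (-10010, 2) mod (ℚ^×)²; places V = {2, 3, 5, 7, 11, 13, 17, ∞}.
(a,b)_3: α=2, u≡1; β=6, v≡2 (mod 3); (1|3)=+1, (2|3)=-1; sign (−1)^0·+1^6·-1^2 = +1.
(a,b)_13: α=1, u≡3; β=0, v≡6 (mod 13); (3|13)=+1, (6|13)=-1; sign (−1)^0·+1^0·-1^1 = -1.
(a,b)_∞: sgn(-10010)=−, sgn(2)=+, so +1.
(a,b)_7: α=-1, u≡5; β=-4, v≡1 (mod 7); (5|7)=-1, (1|7)=+1; sign (−1)^0·-1^-4·+1^-1 = +1.
(a,b)_11: α=-3, u≡4; β=-2, v≡6 (mod 11); (4|11)=+1, (6|11)=-1; sign (−1)^0·+1^-2·-1^-3 = -1.
(a,b)_17: α=2, u≡5; β=0, v≡8 (mod 17); (5|17)=-1, (8|17)=+1; sign (−1)^0·-1^0·+1^2 = +1.
(a,b)_5: α=5, u≡2; β=4, v≡2 (mod 5); (2|5)=-1, (2|5)=-1; sign (−1)^0·-1^4·-1^5 = -1.
(a,b)_2: α=9, β=3; u≡3, v≡1 (mod 8); ε(u)ε(v)=1·0, αω(v)=9·0, βω(u)=3·1; sum ≡ 1  ⇒  -1.
(-10010, 2 / ℚ) ramifies at {2, 5, 11, 13}: a division algebra.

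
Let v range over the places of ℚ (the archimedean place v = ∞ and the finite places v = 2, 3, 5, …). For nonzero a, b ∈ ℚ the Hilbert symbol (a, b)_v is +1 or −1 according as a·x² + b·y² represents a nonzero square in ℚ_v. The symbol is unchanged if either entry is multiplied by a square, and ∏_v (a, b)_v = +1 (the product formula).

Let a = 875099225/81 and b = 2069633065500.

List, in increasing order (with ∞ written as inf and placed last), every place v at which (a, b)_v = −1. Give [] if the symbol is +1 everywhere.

[3, 7, 11, 13]

Mod squares: a ≡ 1001, b ≡ 255. Check v ∈ {∞, 2, 3, 5, 7, 11, 13, 17}.
v=∞: 1001 > 0 and 255 > 0  ⇒  (a,b)_∞ = +1.
v=2: v_2(a)=0, v_2(b)=2; units ≡ 1, 7 (mod 8); ε·ε+αω+βω = 0·1+0·0+2·0 ≡ 0  ⇒  (a,b)_2 = +1.
v=7: a=7^1·(≡5), b=7^2·(≡6) mod 7; (5|7)=-1, (6|7)=-1; (−1)^{1·2·3}·(-1)^2·(-1)^1 = -1.
v=5: a=5^2·(≡4), b=5^3·(≡4) mod 5; (4|5)=+1, (4|5)=+1; (−1)^{2·3·2}·(+1)^3·(+1)^2 = +1.
v=17: a=17^2·(≡8), b=17^1·(≡4) mod 17; (8|17)=+1, (4|17)=+1; (−1)^{2·1·8}·(+1)^1·(+1)^2 = +1.
v=11: a=11^3·(≡4), b=11^2·(≡6) mod 11; (4|11)=+1, (6|11)=-1; (−1)^{3·2·5}·(+1)^2·(-1)^3 = -1.
v=13: a=13^1·(≡4), b=13^2·(≡8) mod 13; (4|13)=+1, (8|13)=-1; (−1)^{1·2·6}·(+1)^2·(-1)^1 = -1.
v=3: a=3^-4·(≡2), b=3^5·(≡1) mod 3; (2|3)=-1, (1|3)=+1; (−1)^{-4·5·1}·(-1)^5·(+1)^-4 = -1.
|Ram(1001, 255)| = 4, even; anisotropic at {3, 7, 11, 13}.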